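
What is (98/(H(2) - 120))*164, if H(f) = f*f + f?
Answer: -8036/57 ≈ -140.98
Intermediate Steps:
H(f) = f + f**2 (H(f) = f**2 + f = f + f**2)
(98/(H(2) - 120))*164 = (98/(2*(1 + 2) - 120))*164 = (98/(2*3 - 120))*164 = (98/(6 - 120))*164 = (98/(-114))*164 = (98*(-1/114))*164 = -49/57*164 = -8036/57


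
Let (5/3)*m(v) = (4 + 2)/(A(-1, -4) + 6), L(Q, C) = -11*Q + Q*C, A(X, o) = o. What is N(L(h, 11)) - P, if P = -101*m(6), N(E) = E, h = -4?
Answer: 909/5 ≈ 181.80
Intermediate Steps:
L(Q, C) = -11*Q + C*Q
m(v) = 9/5 (m(v) = 3*((4 + 2)/(-4 + 6))/5 = 3*(6/2)/5 = 3*(6*(½))/5 = (⅗)*3 = 9/5)
P = -909/5 (P = -101*9/5 = -909/5 ≈ -181.80)
N(L(h, 11)) - P = -4*(-11 + 11) - 1*(-909/5) = -4*0 + 909/5 = 0 + 909/5 = 909/5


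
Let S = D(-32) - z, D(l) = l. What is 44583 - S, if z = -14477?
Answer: 30138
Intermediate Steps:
S = 14445 (S = -32 - 1*(-14477) = -32 + 14477 = 14445)
44583 - S = 44583 - 1*14445 = 44583 - 14445 = 30138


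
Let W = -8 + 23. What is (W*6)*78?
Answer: 7020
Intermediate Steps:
W = 15
(W*6)*78 = (15*6)*78 = 90*78 = 7020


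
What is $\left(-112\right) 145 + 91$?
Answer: $-16149$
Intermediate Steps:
$\left(-112\right) 145 + 91 = -16240 + 91 = -16149$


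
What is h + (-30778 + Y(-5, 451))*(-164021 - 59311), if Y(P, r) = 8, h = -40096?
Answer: 6871885544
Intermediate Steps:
h + (-30778 + Y(-5, 451))*(-164021 - 59311) = -40096 + (-30778 + 8)*(-164021 - 59311) = -40096 - 30770*(-223332) = -40096 + 6871925640 = 6871885544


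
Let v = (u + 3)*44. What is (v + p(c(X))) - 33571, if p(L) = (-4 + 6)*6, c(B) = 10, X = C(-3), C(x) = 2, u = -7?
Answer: -33735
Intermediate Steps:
X = 2
v = -176 (v = (-7 + 3)*44 = -4*44 = -176)
p(L) = 12 (p(L) = 2*6 = 12)
(v + p(c(X))) - 33571 = (-176 + 12) - 33571 = -164 - 33571 = -33735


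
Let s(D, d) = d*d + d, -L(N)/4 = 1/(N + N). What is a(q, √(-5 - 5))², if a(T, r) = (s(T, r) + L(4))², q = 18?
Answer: 90241/16 - 8421*I*√10/2 ≈ 5640.1 - 13315.0*I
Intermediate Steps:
L(N) = -2/N (L(N) = -4/(N + N) = -4*1/(2*N) = -2/N)
s(D, d) = d + d² (s(D, d) = d² + d = d + d²)
a(T, r) = (-½ + r*(1 + r))² (a(T, r) = (r*(1 + r) - 2/4)² = (r*(1 + r) - 2*¼)² = (r*(1 + r) - ½)² = (-½ + r*(1 + r))²)
a(q, √(-5 - 5))² = ((-1 + 2*√(-5 - 5)*(1 + √(-5 - 5)))²/4)² = ((-1 + 2*√(-10)*(1 + √(-10)))²/4)² = ((-1 + 2*(I*√10)*(1 + I*√10))²/4)² = ((-1 + 2*I*√10*(1 + I*√10))²/4)² = (-1 + 2*I*√10*(1 + I*√10))⁴/16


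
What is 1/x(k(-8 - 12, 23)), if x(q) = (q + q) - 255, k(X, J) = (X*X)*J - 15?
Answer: 1/18115 ≈ 5.5203e-5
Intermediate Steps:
k(X, J) = -15 + J*X**2 (k(X, J) = X**2*J - 15 = J*X**2 - 15 = -15 + J*X**2)
x(q) = -255 + 2*q (x(q) = 2*q - 255 = -255 + 2*q)
1/x(k(-8 - 12, 23)) = 1/(-255 + 2*(-15 + 23*(-8 - 12)**2)) = 1/(-255 + 2*(-15 + 23*(-20)**2)) = 1/(-255 + 2*(-15 + 23*400)) = 1/(-255 + 2*(-15 + 9200)) = 1/(-255 + 2*9185) = 1/(-255 + 18370) = 1/18115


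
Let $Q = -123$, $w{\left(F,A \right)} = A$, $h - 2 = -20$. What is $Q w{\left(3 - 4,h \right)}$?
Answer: $2214$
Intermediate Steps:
$h = -18$ ($h = 2 - 20 = -18$)
$Q w{\left(3 - 4,h \right)} = \left(-123\right) \left(-18\right) = 2214$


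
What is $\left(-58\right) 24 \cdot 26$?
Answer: $-36192$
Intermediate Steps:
$\left(-58\right) 24 \cdot 26 = \left(-1392\right) 26 = -36192$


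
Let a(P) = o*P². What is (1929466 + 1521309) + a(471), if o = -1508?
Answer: -331085453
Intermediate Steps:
a(P) = -1508*P²
(1929466 + 1521309) + a(471) = (1929466 + 1521309) - 1508*471² = 3450775 - 1508*221841 = 3450775 - 334536228 = -331085453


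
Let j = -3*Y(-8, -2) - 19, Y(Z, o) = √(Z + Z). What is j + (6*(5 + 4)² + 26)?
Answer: 493 - 12*I ≈ 493.0 - 12.0*I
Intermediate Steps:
Y(Z, o) = √2*√Z (Y(Z, o) = √(2*Z) = √2*√Z)
j = -19 - 12*I (j = -3*√2*√(-8) - 19 = -3*√2*2*I*√2 - 19 = -12*I - 19 = -19 - 12*I ≈ -19.0 - 12.0*I)
j + (6*(5 + 4)² + 26) = (-19 - 12*I) + (6*(5 + 4)² + 26) = (-19 - 12*I) + (6*9² + 26) = (-19 - 12*I) + (6*81 + 26) = (-19 - 12*I) + (486 + 26) = (-19 - 12*I) + 512 = 493 - 12*I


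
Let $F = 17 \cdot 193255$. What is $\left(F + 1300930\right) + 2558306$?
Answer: $7144571$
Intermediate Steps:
$F = 3285335$
$\left(F + 1300930\right) + 2558306 = \left(3285335 + 1300930\right) + 2558306 = 4586265 + 2558306 = 7144571$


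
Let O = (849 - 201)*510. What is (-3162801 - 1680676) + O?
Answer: -4512997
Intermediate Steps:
O = 330480 (O = 648*510 = 330480)
(-3162801 - 1680676) + O = (-3162801 - 1680676) + 330480 = -4843477 + 330480 = -4512997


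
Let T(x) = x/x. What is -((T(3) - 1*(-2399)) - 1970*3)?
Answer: 3510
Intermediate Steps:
T(x) = 1
-((T(3) - 1*(-2399)) - 1970*3) = -((1 - 1*(-2399)) - 1970*3) = -((1 + 2399) - 5910) = -(2400 - 5910) = -1*(-3510) = 3510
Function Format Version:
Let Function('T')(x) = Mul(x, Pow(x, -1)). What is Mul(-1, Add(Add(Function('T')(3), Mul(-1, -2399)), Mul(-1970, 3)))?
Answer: 3510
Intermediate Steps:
Function('T')(x) = 1
Mul(-1, Add(Add(Function('T')(3), Mul(-1, -2399)), Mul(-1970, 3))) = Mul(-1, Add(Add(1, Mul(-1, -2399)), Mul(-1970, 3))) = Mul(-1, Add(Add(1, 2399), -5910)) = Mul(-1, Add(2400, -5910)) = Mul(-1, -3510) = 3510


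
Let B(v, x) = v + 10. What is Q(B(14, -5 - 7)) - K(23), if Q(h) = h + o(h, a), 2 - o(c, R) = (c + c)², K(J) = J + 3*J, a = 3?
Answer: -2370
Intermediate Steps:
K(J) = 4*J
o(c, R) = 2 - 4*c² (o(c, R) = 2 - (c + c)² = 2 - (2*c)² = 2 - 4*c²)
B(v, x) = 10 + v
Q(h) = 2 + h - 4*h² (Q(h) = h + (2 - 4*h²) = 2 + h - 4*h²)
Q(B(14, -5 - 7)) - K(23) = (2 + (10 + 14) - 4*(10 + 14)²) - 4*23 = (2 + 24 - 4*24²) - 1*92 = (2 + 24 - 4*576) - 92 = (2 + 24 - 2304) - 92 = -2278 - 92 = -2370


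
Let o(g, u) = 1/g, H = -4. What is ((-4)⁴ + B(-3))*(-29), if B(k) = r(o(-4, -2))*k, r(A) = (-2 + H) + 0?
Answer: -7946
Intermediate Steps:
r(A) = -6 (r(A) = (-2 - 4) + 0 = -6 + 0 = -6)
B(k) = -6*k
((-4)⁴ + B(-3))*(-29) = ((-4)⁴ - 6*(-3))*(-29) = (256 + 18)*(-29) = 274*(-29) = -7946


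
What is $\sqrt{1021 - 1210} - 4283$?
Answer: $-4283 + 3 i \sqrt{21} \approx -4283.0 + 13.748 i$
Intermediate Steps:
$\sqrt{1021 - 1210} - 4283 = \sqrt{-189} - 4283 = 3 i \sqrt{21} - 4283 = -4283 + 3 i \sqrt{21}$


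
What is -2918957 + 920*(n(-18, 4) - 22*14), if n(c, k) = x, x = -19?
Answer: -3219797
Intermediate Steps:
n(c, k) = -19
-2918957 + 920*(n(-18, 4) - 22*14) = -2918957 + 920*(-19 - 22*14) = -2918957 + 920*(-19 - 308) = -2918957 + 920*(-327) = -2918957 - 300840 = -3219797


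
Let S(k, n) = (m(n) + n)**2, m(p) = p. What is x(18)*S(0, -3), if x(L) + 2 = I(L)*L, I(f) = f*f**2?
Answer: 3779064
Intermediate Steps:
I(f) = f**3
S(k, n) = 4*n**2 (S(k, n) = (n + n)**2 = (2*n)**2 = 4*n**2)
x(L) = -2 + L**4 (x(L) = -2 + L**3*L = -2 + L**4)
x(18)*S(0, -3) = (-2 + 18**4)*(4*(-3)**2) = (-2 + 104976)*(4*9) = 104974*36 = 3779064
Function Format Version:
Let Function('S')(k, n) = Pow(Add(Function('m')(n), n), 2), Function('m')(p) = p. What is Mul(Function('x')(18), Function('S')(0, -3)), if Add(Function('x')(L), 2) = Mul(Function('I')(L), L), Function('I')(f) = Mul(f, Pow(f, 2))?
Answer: 3779064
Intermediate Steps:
Function('I')(f) = Pow(f, 3)
Function('S')(k, n) = Mul(4, Pow(n, 2)) (Function('S')(k, n) = Pow(Add(n, n), 2) = Pow(Mul(2, n), 2) = Mul(4, Pow(n, 2)))
Function('x')(L) = Add(-2, Pow(L, 4)) (Function('x')(L) = Add(-2, Mul(Pow(L, 3), L)) = Add(-2, Pow(L, 4)))
Mul(Function('x')(18), Function('S')(0, -3)) = Mul(Add(-2, Pow(18, 4)), Mul(4, Pow(-3, 2))) = Mul(Add(-2, 104976), Mul(4, 9)) = Mul(104974, 36) = 3779064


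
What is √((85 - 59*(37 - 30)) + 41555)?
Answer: √41227 ≈ 203.04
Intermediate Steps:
√((85 - 59*(37 - 30)) + 41555) = √((85 - 59*7) + 41555) = √((85 - 413) + 41555) = √(-328 + 41555) = √41227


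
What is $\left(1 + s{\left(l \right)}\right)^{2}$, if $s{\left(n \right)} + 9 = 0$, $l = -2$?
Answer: $64$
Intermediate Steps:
$s{\left(n \right)} = -9$ ($s{\left(n \right)} = -9 + 0 = -9$)
$\left(1 + s{\left(l \right)}\right)^{2} = \left(1 - 9\right)^{2} = \left(-8\right)^{2} = 64$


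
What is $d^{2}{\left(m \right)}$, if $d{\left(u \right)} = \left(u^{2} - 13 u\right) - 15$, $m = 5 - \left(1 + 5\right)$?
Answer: $1$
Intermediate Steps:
$m = -1$ ($m = 5 - 6 = -1$)
$d{\left(u \right)} = -15 + u^{2} - 13 u$
$d^{2}{\left(m \right)} = \left(-15 + \left(-1\right)^{2} - -13\right)^{2} = \left(-15 + 1 + 13\right)^{2} = \left(-1\right)^{2} = 1$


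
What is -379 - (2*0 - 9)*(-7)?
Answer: -442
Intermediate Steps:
-379 - (2*0 - 9)*(-7) = -379 - (0 - 9)*(-7) = -379 - (-9)*(-7) = -379 - 1*63 = -379 - 63 = -442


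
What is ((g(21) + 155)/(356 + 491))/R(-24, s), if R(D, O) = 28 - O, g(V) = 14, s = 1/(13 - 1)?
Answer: 2028/283745 ≈ 0.0071473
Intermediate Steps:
s = 1/12 ≈ 0.083333
((g(21) + 155)/(356 + 491))/R(-24, s) = ((14 + 155)/(356 + 491))/(28 - 1*1/12) = (169/847)/(28 - 1/12) = (169*(1/847))/(335/12) = (169/847)*(12/335) = 2028/283745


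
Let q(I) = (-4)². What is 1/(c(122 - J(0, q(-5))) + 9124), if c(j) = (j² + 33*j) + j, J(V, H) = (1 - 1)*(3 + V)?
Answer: 1/28156 ≈ 3.5516e-5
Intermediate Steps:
q(I) = 16
J(V, H) = 0 (J(V, H) = 0*(3 + V) = 0)
c(j) = j² + 34*j
1/(c(122 - J(0, q(-5))) + 9124) = 1/((122 - 1*0)*(34 + (122 - 1*0)) + 9124) = 1/((122 + 0)*(34 + (122 + 0)) + 9124) = 1/(122*(34 + 122) + 9124) = 1/(122*156 + 9124) = 1/(19032 + 9124) = 1/28156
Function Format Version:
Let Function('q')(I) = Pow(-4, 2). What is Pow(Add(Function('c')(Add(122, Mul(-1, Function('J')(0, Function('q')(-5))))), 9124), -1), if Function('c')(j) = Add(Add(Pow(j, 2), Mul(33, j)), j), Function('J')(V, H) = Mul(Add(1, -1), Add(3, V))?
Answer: Rational(1, 28156) ≈ 3.5516e-5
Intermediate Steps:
Function('q')(I) = 16
Function('J')(V, H) = 0 (Function('J')(V, H) = Mul(0, Add(3, V)) = 0)
Function('c')(j) = Add(Pow(j, 2), Mul(34, j))
Pow(Add(Function('c')(Add(122, Mul(-1, Function('J')(0, Function('q')(-5))))), 9124), -1) = Pow(Add(Mul(Add(122, Mul(-1, 0)), Add(34, Add(122, Mul(-1, 0)))), 9124), -1) = Pow(Add(Mul(Add(122, 0), Add(34, Add(122, 0))), 9124), -1) = Pow(Add(Mul(122, Add(34, 122)), 9124), -1) = Pow(Add(Mul(122, 156), 9124), -1) = Pow(Add(19032, 9124), -1) = Pow(28156, -1) = Rational(1, 28156)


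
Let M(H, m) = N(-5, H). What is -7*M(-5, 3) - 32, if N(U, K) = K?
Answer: 3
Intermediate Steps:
M(H, m) = H
-7*M(-5, 3) - 32 = -7*(-5) - 32 = 35 - 32 = 3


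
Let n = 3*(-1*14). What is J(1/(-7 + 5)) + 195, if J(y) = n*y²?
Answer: 369/2 ≈ 184.50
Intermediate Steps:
n = -42 (n = 3*(-14) = -42)
J(y) = -42*y²
J(1/(-7 + 5)) + 195 = -42/(-7 + 5)² + 195 = -42*(1/(-2))² + 195 = -42*(-½)² + 195 = -42*¼ + 195 = -21/2 + 195 = 369/2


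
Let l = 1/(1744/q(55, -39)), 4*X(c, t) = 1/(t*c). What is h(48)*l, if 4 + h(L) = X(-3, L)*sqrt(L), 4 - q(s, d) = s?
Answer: 51/436 + 17*sqrt(3)/83712 ≈ 0.11732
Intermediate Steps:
X(c, t) = 1/(4*c*t) (X(c, t) = 1/(4*((t*c))) = 1/(4*((c*t))) = (1/(c*t))/4 = 1/(4*c*t))
q(s, d) = 4 - s
l = -51/1744 (l = 1/(1744/(4 - 1*55)) = 1/(1744/(4 - 55)) = 1/(1744/(-51)) = 1/(1744*(-1/51)) = 1/(-1744/51) = -51/1744 ≈ -0.029243)
h(L) = -4 - 1/(12*sqrt(L)) (h(L) = -4 + ((1/4)/(-3*L))*sqrt(L) = -4 + ((1/4)*(-1/3)/L)*sqrt(L) = -4 + (-1/(12*L))*sqrt(L) = -4 - 1/(12*sqrt(L)))
h(48)*l = (-4 - sqrt(3)/144)*(-51/1744) = 51/436 + 17*sqrt(3)/83712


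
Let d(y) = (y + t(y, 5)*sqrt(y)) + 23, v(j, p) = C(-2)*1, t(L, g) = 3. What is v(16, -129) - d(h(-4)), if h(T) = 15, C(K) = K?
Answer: -40 - 3*sqrt(15) ≈ -51.619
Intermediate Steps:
v(j, p) = -2 (v(j, p) = -2*1 = -2)
d(y) = 23 + y + 3*sqrt(y) (d(y) = (y + 3*sqrt(y)) + 23 = 23 + y + 3*sqrt(y))
v(16, -129) - d(h(-4)) = -2 - (23 + 15 + 3*sqrt(15)) = -2 - (38 + 3*sqrt(15)) = -2 + (-38 - 3*sqrt(15)) = -40 - 3*sqrt(15)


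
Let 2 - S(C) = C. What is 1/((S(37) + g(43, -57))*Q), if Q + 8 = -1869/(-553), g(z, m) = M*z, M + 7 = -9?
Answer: 79/263895 ≈ 0.00029936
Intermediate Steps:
M = -16 (M = -7 - 9 = -16)
S(C) = 2 - C
g(z, m) = -16*z
Q = -365/79 (Q = -8 - 1869/(-553) = -8 - 1869*(-1/553) = -8 + 267/79 = -365/79 ≈ -4.6203)
1/((S(37) + g(43, -57))*Q) = 1/(((2 - 1*37) - 16*43)*(-365/79)) = -79/365/((2 - 37) - 688) = -79/365/(-35 - 688) = -79/365/(-723) = -1/723*(-79/365) = 79/263895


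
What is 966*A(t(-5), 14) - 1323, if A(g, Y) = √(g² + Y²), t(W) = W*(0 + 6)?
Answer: -1323 + 1932*√274 ≈ 30657.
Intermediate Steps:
t(W) = 6*W (t(W) = W*6 = 6*W)
A(g, Y) = √(Y² + g²)
966*A(t(-5), 14) - 1323 = 966*√(14² + (6*(-5))²) - 1323 = 966*√(196 + (-30)²) - 1323 = 966*√(196 + 900) - 1323 = 966*√1096 - 1323 = 966*(2*√274) - 1323 = 1932*√274 - 1323 = -1323 + 1932*√274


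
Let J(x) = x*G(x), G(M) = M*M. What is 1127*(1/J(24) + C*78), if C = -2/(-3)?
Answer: 810142823/13824 ≈ 58604.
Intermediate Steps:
G(M) = M²
C = ⅔ (C = -2*(-⅓) = ⅔ ≈ 0.66667)
J(x) = x³ (J(x) = x*x² = x³)
1127*(1/J(24) + C*78) = 1127*(1/(24³) + (⅔)*78) = 1127*(1/13824 + 52) = 1127*(718849/13824) = 810142823/13824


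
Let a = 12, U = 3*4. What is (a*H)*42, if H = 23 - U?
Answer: 5544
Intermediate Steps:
U = 12
H = 11 (H = 23 - 1*12 = 23 - 12 = 11)
(a*H)*42 = (12*11)*42 = 132*42 = 5544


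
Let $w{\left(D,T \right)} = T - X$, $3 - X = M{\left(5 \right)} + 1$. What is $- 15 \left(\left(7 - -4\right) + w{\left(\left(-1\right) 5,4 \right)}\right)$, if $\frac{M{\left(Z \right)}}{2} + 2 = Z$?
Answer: $-285$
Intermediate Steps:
$M{\left(Z \right)} = -4 + 2 Z$
$X = -4$ ($X = 3 - \left(\left(-4 + 2 \cdot 5\right) + 1\right) = 3 - \left(\left(-4 + 10\right) + 1\right) = 3 - \left(6 + 1\right) = 3 - 7 = -4$)
$w{\left(D,T \right)} = 4 + T$ ($w{\left(D,T \right)} = T - -4 = T + 4 = 4 + T$)
$- 15 \left(\left(7 - -4\right) + w{\left(\left(-1\right) 5,4 \right)}\right) = - 15 \left(\left(7 - -4\right) + \left(4 + 4\right)\right) = - 15 \left(\left(7 + 4\right) + 8\right) = - 15 \left(11 + 8\right) = \left(-15\right) 19 = -285$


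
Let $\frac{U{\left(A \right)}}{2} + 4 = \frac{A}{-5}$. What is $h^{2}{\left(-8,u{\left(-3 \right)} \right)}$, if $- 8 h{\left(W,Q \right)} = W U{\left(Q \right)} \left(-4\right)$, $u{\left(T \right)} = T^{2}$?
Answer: $\frac{53824}{25} \approx 2153.0$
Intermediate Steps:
$U{\left(A \right)} = -8 - \frac{2 A}{5}$ ($U{\left(A \right)} = -8 + 2 \frac{A}{-5} = -8 + 2 A \left(- \frac{1}{5}\right) = -8 + 2 \left(- \frac{A}{5}\right) = -8 - \frac{2 A}{5}$)
$h{\left(W,Q \right)} = \frac{W \left(-8 - \frac{2 Q}{5}\right)}{2}$ ($h{\left(W,Q \right)} = - \frac{W \left(-8 - \frac{2 Q}{5}\right) \left(-4\right)}{8} = - \frac{\left(-4\right) W \left(-8 - \frac{2 Q}{5}\right)}{8} = \frac{W \left(-8 - \frac{2 Q}{5}\right)}{2}$)
$h^{2}{\left(-8,u{\left(-3 \right)} \right)} = \left(\left(- \frac{1}{5}\right) \left(-8\right) \left(20 + \left(-3\right)^{2}\right)\right)^{2} = \left(\left(- \frac{1}{5}\right) \left(-8\right) \left(20 + 9\right)\right)^{2} = \left(\left(- \frac{1}{5}\right) \left(-8\right) 29\right)^{2} = \left(\frac{232}{5}\right)^{2} = \frac{53824}{25}$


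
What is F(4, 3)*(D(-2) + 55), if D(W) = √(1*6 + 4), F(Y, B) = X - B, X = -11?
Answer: -770 - 14*√10 ≈ -814.27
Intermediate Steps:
F(Y, B) = -11 - B
D(W) = √10 (D(W) = √(6 + 4) = √10)
F(4, 3)*(D(-2) + 55) = (-11 - 1*3)*(√10 + 55) = (-11 - 3)*(55 + √10) = -14*(55 + √10) = -770 - 14*√10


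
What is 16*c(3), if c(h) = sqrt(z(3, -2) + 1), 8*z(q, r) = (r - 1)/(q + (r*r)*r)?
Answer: 4*sqrt(430)/5 ≈ 16.589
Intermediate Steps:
z(q, r) = (-1 + r)/(8*(q + r**3)) (z(q, r) = ((r - 1)/(q + (r*r)*r))/8 = ((-1 + r)/(q + r**2*r))/8 = ((-1 + r)/(q + r**3))/8 = (-1 + r)/(8*(q + r**3)))
c(h) = sqrt(430)/20 (c(h) = sqrt((-1 - 2)/(8*(3 + (-2)**3)) + 1) = sqrt((1/8)*(-3)/(3 - 8) + 1) = sqrt((1/8)*(-3)/(-5) + 1) = sqrt((1/8)*(-1/5)*(-3) + 1) = sqrt(3/40 + 1) = sqrt(43/40) = sqrt(430)/20)
16*c(3) = 16*(sqrt(430)/20) = 4*sqrt(430)/5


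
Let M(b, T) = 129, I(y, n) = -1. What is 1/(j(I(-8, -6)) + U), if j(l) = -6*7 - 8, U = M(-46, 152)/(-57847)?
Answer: -57847/2892479 ≈ -0.019999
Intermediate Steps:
U = -129/57847 (U = 129/(-57847) = 129*(-1/57847) = -129/57847 ≈ -0.0022300)
j(l) = -50 (j(l) = -42 - 8 = -50)
1/(j(I(-8, -6)) + U) = 1/(-50 - 129/57847) = 1/(-2892479/57847) = -57847/2892479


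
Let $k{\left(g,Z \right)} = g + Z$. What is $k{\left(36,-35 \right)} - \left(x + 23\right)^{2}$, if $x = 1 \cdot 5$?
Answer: $-783$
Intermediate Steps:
$k{\left(g,Z \right)} = Z + g$
$x = 5$
$k{\left(36,-35 \right)} - \left(x + 23\right)^{2} = \left(-35 + 36\right) - \left(5 + 23\right)^{2} = 1 - 28^{2} = 1 - 784 = -783$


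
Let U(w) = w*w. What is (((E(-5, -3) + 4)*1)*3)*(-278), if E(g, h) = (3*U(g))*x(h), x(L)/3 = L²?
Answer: -1692186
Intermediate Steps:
U(w) = w²
x(L) = 3*L²
E(g, h) = 9*g²*h² (E(g, h) = (3*g²)*(3*h²) = 9*g²*h²)
(((E(-5, -3) + 4)*1)*3)*(-278) = (((9*(-5)²*(-3)² + 4)*1)*3)*(-278) = (((9*25*9 + 4)*1)*3)*(-278) = (((2025 + 4)*1)*3)*(-278) = ((2029*1)*3)*(-278) = (2029*3)*(-278) = 6087*(-278) = -1692186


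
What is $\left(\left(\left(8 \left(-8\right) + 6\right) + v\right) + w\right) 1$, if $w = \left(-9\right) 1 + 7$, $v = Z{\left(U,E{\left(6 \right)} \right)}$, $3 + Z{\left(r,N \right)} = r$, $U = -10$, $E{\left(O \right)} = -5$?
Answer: $-73$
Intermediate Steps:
$Z{\left(r,N \right)} = -3 + r$
$v = -13$ ($v = -3 - 10 = -13$)
$w = -2$ ($w = -9 + 7 = -2$)
$\left(\left(\left(8 \left(-8\right) + 6\right) + v\right) + w\right) 1 = \left(\left(\left(8 \left(-8\right) + 6\right) - 13\right) - 2\right) 1 = \left(\left(\left(-64 + 6\right) - 13\right) - 2\right) 1 = \left(\left(-58 - 13\right) - 2\right) 1 = \left(-71 - 2\right) 1 = \left(-73\right) 1 = -73$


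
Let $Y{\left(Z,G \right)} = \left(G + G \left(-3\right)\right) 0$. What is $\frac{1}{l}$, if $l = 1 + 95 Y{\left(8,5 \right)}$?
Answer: $1$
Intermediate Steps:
$Y{\left(Z,G \right)} = 0$ ($Y{\left(Z,G \right)} = \left(G - 3 G\right) 0 = - 2 G 0 = 0$)
$l = 1$ ($l = 1 + 95 \cdot 0 = 1 + 0 = 1$)
$\frac{1}{l} = 1^{-1} = 1$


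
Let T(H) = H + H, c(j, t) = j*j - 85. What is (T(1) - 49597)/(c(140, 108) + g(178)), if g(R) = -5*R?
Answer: -9919/3725 ≈ -2.6628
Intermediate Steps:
c(j, t) = -85 + j² (c(j, t) = j² - 85 = -85 + j²)
T(H) = 2*H
(T(1) - 49597)/(c(140, 108) + g(178)) = (2*1 - 49597)/((-85 + 140²) - 5*178) = (2 - 49597)/((-85 + 19600) - 890) = -49595/(19515 - 890) = -49595/18625 = -49595*1/18625 = -9919/3725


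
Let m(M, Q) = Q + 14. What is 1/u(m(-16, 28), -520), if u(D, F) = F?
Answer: -1/520 ≈ -0.0019231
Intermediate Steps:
m(M, Q) = 14 + Q
1/u(m(-16, 28), -520) = 1/(-520) = -1/520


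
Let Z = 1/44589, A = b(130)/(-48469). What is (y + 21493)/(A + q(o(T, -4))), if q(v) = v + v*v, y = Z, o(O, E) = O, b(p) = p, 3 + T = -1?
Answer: 23225166470141/12964207161 ≈ 1791.5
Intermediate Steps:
T = -4 (T = -3 - 1 = -4)
A = -130/48469 (A = 130/(-48469) = 130*(-1/48469) = -130/48469 ≈ -0.0026821)
Z = 1/44589 ≈ 2.2427e-5
y = 1/44589 ≈ 2.2427e-5
q(v) = v + v**2
(y + 21493)/(A + q(o(T, -4))) = (1/44589 + 21493)/(-130/48469 - 4*(1 - 4)) = 958351378/(44589*(-130/48469 - 4*(-3))) = 958351378/(44589*(-130/48469 + 12)) = 958351378/(44589*(581498/48469)) = (958351378/44589)*(48469/581498) = 23225166470141/12964207161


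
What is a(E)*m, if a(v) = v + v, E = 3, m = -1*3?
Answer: -18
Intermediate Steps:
m = -3
a(v) = 2*v
a(E)*m = (2*3)*(-3) = 6*(-3) = -18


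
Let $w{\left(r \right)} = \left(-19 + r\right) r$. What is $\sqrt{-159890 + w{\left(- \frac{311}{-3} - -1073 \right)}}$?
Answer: $\frac{2 \sqrt{2705170}}{3} \approx 1096.5$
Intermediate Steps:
$w{\left(r \right)} = r \left(-19 + r\right)$
$\sqrt{-159890 + w{\left(- \frac{311}{-3} - -1073 \right)}} = \sqrt{-159890 + \left(- \frac{311}{-3} - -1073\right) \left(-19 - \left(-1073 + \frac{311}{-3}\right)\right)} = \sqrt{-159890 + \left(\left(-311\right) \left(- \frac{1}{3}\right) + 1073\right) \left(-19 + \left(\left(-311\right) \left(- \frac{1}{3}\right) + 1073\right)\right)} = \sqrt{-159890 + \left(\frac{311}{3} + 1073\right) \left(-19 + \left(\frac{311}{3} + 1073\right)\right)} = \sqrt{-159890 + \frac{3530 \left(-19 + \frac{3530}{3}\right)}{3}} = \sqrt{-159890 + \frac{3530}{3} \cdot \frac{3473}{3}} = \sqrt{-159890 + \frac{12259690}{9}} = \sqrt{\frac{10820680}{9}} = \frac{2 \sqrt{2705170}}{3}$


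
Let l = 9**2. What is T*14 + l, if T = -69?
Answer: -885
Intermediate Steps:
l = 81
T*14 + l = -69*14 + 81 = -966 + 81 = -885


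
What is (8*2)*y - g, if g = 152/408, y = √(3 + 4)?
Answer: -19/51 + 16*√7 ≈ 41.959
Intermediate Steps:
y = √7 ≈ 2.6458
g = 19/51 (g = 152*(1/408) = 19/51 ≈ 0.37255)
(8*2)*y - g = (8*2)*√7 - 1*19/51 = 16*√7 - 19/51 = -19/51 + 16*√7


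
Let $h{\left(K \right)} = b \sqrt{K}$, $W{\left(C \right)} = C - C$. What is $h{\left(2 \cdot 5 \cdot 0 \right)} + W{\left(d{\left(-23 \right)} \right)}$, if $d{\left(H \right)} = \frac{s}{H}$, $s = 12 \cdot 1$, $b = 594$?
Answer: $0$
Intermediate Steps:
$s = 12$
$d{\left(H \right)} = \frac{12}{H}$
$W{\left(C \right)} = 0$
$h{\left(K \right)} = 594 \sqrt{K}$
$h{\left(2 \cdot 5 \cdot 0 \right)} + W{\left(d{\left(-23 \right)} \right)} = 594 \sqrt{2 \cdot 5 \cdot 0} + 0 = 594 \sqrt{10 \cdot 0} + 0 = 594 \sqrt{0} + 0 = 594 \cdot 0 + 0 = 0 + 0 = 0$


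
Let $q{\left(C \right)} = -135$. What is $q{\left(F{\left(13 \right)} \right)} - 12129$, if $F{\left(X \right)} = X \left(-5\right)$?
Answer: $-12264$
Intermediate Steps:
$F{\left(X \right)} = - 5 X$
$q{\left(F{\left(13 \right)} \right)} - 12129 = -135 - 12129 = -12264$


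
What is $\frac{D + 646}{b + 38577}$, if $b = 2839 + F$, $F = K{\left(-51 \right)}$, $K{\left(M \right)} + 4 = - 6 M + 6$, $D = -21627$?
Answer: $- \frac{20981}{41724} \approx -0.50285$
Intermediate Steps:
$K{\left(M \right)} = 2 - 6 M$ ($K{\left(M \right)} = -4 - \left(-6 + 6 M\right) = 2 - 6 M$)
$F = 308$ ($F = 2 - -306 = 2 + 306 = 308$)
$b = 3147$ ($b = 2839 + 308 = 3147$)
$\frac{D + 646}{b + 38577} = \frac{-21627 + 646}{3147 + 38577} = - \frac{20981}{41724}$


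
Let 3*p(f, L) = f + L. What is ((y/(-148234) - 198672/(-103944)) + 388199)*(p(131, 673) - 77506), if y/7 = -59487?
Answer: -9624911145112197963/321000727 ≈ -2.9984e+10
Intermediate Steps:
y = -416409 (y = 7*(-59487) = -416409)
p(f, L) = L/3 + f/3 (p(f, L) = (f + L)/3 = (L + f)/3 = L/3 + f/3)
((y/(-148234) - 198672/(-103944)) + 388199)*(p(131, 673) - 77506) = ((-416409/(-148234) - 198672/(-103944)) + 388199)*(((1/3)*673 + (1/3)*131) - 77506) = ((-416409*(-1/148234) - 198672*(-1/103944)) + 388199)*((673/3 + 131/3) - 77506) = ((416409/148234 + 8278/4331) + 388199)*(268 - 77506) = (3030548431/642001454 + 388199)*(-77238) = (249227352989777/642001454)*(-77238) = -9624911145112197963/321000727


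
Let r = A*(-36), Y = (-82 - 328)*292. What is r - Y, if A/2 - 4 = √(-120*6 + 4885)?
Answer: 119432 - 504*√85 ≈ 1.1479e+5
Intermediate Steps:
Y = -119720 (Y = -410*292 = -119720)
A = 8 + 14*√85 (A = 8 + 2*√(-120*6 + 4885) = 8 + 2*√(-720 + 4885) = 8 + 2*√4165 = 8 + 2*(7*√85) = 8 + 14*√85 ≈ 137.07)
r = -288 - 504*√85 (r = (8 + 14*√85)*(-36) = -288 - 504*√85 ≈ -4934.6)
r - Y = (-288 - 504*√85) - 1*(-119720) = (-288 - 504*√85) + 119720 = 119432 - 504*√85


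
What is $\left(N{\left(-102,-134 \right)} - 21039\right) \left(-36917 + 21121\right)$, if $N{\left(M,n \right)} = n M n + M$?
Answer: $29264506788$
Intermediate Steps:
$N{\left(M,n \right)} = M + M n^{2}$ ($N{\left(M,n \right)} = M n n + M = M n^{2} + M = M + M n^{2}$)
$\left(N{\left(-102,-134 \right)} - 21039\right) \left(-36917 + 21121\right) = \left(- 102 \left(1 + \left(-134\right)^{2}\right) - 21039\right) \left(-36917 + 21121\right) = \left(- 102 \left(1 + 17956\right) - 21039\right) \left(-15796\right) = \left(\left(-102\right) 17957 - 21039\right) \left(-15796\right) = \left(-1831614 - 21039\right) \left(-15796\right) = \left(-1852653\right) \left(-15796\right) = 29264506788$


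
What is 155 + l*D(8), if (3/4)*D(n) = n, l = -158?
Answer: -4591/3 ≈ -1530.3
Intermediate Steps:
D(n) = 4*n/3
155 + l*D(8) = 155 - 632*8/3 = 155 - 158*32/3 = 155 - 5056/3 = -4591/3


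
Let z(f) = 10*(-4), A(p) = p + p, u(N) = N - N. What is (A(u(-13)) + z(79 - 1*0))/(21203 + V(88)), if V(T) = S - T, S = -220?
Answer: -8/4179 ≈ -0.0019143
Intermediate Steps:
u(N) = 0
A(p) = 2*p
V(T) = -220 - T
z(f) = -40
(A(u(-13)) + z(79 - 1*0))/(21203 + V(88)) = (2*0 - 40)/(21203 + (-220 - 1*88)) = (0 - 40)/(21203 + (-220 - 88)) = -40/(21203 - 308) = -40/20895 = -40*1/20895 = -8/4179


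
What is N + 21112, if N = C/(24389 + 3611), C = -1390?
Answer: 59113461/2800 ≈ 21112.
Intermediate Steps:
N = -139/2800 (N = -1390/(24389 + 3611) = -1390/28000 = -1390*1/28000 = -139/2800 ≈ -0.049643)
N + 21112 = -139/2800 + 21112 = 59113461/2800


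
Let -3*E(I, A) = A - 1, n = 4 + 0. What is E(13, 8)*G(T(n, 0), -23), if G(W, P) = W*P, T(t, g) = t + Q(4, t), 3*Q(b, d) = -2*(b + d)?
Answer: -644/9 ≈ -71.556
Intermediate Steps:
Q(b, d) = -2*b/3 - 2*d/3 (Q(b, d) = (-2*(b + d))/3 = (-2*b - 2*d)/3 = -2*b/3 - 2*d/3)
n = 4
T(t, g) = -8/3 + t/3 (T(t, g) = t + (-2/3*4 - 2*t/3) = t + (-8/3 - 2*t/3) = -8/3 + t/3)
E(I, A) = 1/3 - A/3 (E(I, A) = -(A - 1)/3 = -(-1 + A)/3 = 1/3 - A/3)
G(W, P) = P*W
E(13, 8)*G(T(n, 0), -23) = (1/3 - 1/3*8)*(-23*(-8/3 + (1/3)*4)) = (1/3 - 8/3)*(-23*(-8/3 + 4/3)) = -(-161)*(-4)/(3*3) = -7/3*92/3 = -644/9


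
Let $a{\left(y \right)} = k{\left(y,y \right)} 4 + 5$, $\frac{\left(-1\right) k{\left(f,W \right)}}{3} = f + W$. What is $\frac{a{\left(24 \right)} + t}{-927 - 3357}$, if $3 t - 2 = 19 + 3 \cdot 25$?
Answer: $\frac{77}{612} \approx 0.12582$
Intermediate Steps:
$k{\left(f,W \right)} = - 3 W - 3 f$ ($k{\left(f,W \right)} = - 3 \left(f + W\right) = - 3 \left(W + f\right) = - 3 W - 3 f$)
$a{\left(y \right)} = 5 - 24 y$ ($a{\left(y \right)} = \left(- 3 y - 3 y\right) 4 + 5 = - 6 y 4 + 5 = - 24 y + 5 = 5 - 24 y$)
$t = 32$ ($t = \frac{2}{3} + \frac{19 + 3 \cdot 25}{3} = \frac{2}{3} + \frac{19 + 75}{3} = \frac{2}{3} + \frac{1}{3} \cdot 94 = \frac{2}{3} + \frac{94}{3} = 32$)
$\frac{a{\left(24 \right)} + t}{-927 - 3357} = \frac{\left(5 - 576\right) + 32}{-927 - 3357} = \frac{\left(5 - 576\right) + 32}{-4284} = \left(-571 + 32\right) \left(- \frac{1}{4284}\right) = \left(-539\right) \left(- \frac{1}{4284}\right) = \frac{77}{612}$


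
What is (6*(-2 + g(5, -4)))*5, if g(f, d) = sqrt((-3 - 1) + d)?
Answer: -60 + 60*I*sqrt(2) ≈ -60.0 + 84.853*I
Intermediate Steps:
g(f, d) = sqrt(-4 + d)
(6*(-2 + g(5, -4)))*5 = (6*(-2 + sqrt(-4 - 4)))*5 = (6*(-2 + sqrt(-8)))*5 = (6*(-2 + 2*I*sqrt(2)))*5 = (-12 + 12*I*sqrt(2))*5 = -60 + 60*I*sqrt(2)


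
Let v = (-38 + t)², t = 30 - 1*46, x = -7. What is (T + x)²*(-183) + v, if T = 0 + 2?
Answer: -1659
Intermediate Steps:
t = -16 (t = 30 - 46 = -16)
T = 2
v = 2916 (v = (-38 - 16)² = (-54)² = 2916)
(T + x)²*(-183) + v = (2 - 7)²*(-183) + 2916 = (-5)²*(-183) + 2916 = 25*(-183) + 2916 = -4575 + 2916 = -1659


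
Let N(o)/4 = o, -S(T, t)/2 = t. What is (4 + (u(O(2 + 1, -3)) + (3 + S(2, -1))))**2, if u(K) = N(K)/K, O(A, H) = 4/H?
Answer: 169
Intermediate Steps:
S(T, t) = -2*t
N(o) = 4*o
u(K) = 4 (u(K) = (4*K)/K = 4)
(4 + (u(O(2 + 1, -3)) + (3 + S(2, -1))))**2 = (4 + (4 + (3 - 2*(-1))))**2 = (4 + (4 + (3 + 2)))**2 = (4 + (4 + 5))**2 = (4 + 9)**2 = 13**2 = 169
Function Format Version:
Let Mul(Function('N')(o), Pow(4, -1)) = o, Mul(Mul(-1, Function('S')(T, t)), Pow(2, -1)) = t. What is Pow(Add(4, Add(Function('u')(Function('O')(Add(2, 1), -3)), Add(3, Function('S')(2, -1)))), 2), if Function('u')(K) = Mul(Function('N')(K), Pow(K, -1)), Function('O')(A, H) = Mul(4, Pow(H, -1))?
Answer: 169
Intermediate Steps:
Function('S')(T, t) = Mul(-2, t)
Function('N')(o) = Mul(4, o)
Function('u')(K) = 4 (Function('u')(K) = Mul(Mul(4, K), Pow(K, -1)) = 4)
Pow(Add(4, Add(Function('u')(Function('O')(Add(2, 1), -3)), Add(3, Function('S')(2, -1)))), 2) = Pow(Add(4, Add(4, Add(3, Mul(-2, -1)))), 2) = Pow(Add(4, Add(4, Add(3, 2))), 2) = Pow(Add(4, Add(4, 5)), 2) = Pow(Add(4, 9), 2) = Pow(13, 2) = 169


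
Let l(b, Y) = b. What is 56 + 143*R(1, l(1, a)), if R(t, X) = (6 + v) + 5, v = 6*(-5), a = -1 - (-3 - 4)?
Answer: -2661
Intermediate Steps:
a = 6 (a = -1 - 1*(-7) = -1 + 7 = 6)
v = -30
R(t, X) = -19 (R(t, X) = (6 - 30) + 5 = -24 + 5 = -19)
56 + 143*R(1, l(1, a)) = 56 + 143*(-19) = 56 - 2717 = -2661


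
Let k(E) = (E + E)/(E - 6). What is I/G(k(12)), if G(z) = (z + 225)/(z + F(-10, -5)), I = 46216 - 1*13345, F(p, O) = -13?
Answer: -295839/229 ≈ -1291.9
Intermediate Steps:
k(E) = 2*E/(-6 + E) (k(E) = (2*E)/(-6 + E) = 2*E/(-6 + E))
I = 32871 (I = 46216 - 13345 = 32871)
G(z) = (225 + z)/(-13 + z) (G(z) = (z + 225)/(z - 13) = (225 + z)/(-13 + z))
I/G(k(12)) = 32871/(((225 + 2*12/(-6 + 12))/(-13 + 2*12/(-6 + 12)))) = 32871/(((225 + 2*12/6)/(-13 + 2*12/6))) = 32871/(((225 + 2*12*(⅙))/(-13 + 2*12*(⅙)))) = 32871/(((225 + 4)/(-13 + 4))) = 32871/((229/(-9))) = 32871/((-⅑*229)) = 32871/(-229/9) = 32871*(-9/229) = -295839/229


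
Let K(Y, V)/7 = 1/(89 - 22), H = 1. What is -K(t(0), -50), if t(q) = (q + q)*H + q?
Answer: -7/67 ≈ -0.10448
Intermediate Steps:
t(q) = 3*q (t(q) = (q + q)*1 + q = (2*q)*1 + q = 2*q + q = 3*q)
K(Y, V) = 7/67 (K(Y, V) = 7/(89 - 22) = 7/67)
-K(t(0), -50) = -1*7/67 = -7/67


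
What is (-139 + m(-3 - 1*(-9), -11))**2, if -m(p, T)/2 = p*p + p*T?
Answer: 6241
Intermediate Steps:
m(p, T) = -2*p**2 - 2*T*p (m(p, T) = -2*(p*p + p*T) = -2*(p**2 + T*p) = -2*p**2 - 2*T*p)
(-139 + m(-3 - 1*(-9), -11))**2 = (-139 - 2*(-3 - 1*(-9))*(-11 + (-3 - 1*(-9))))**2 = (-139 - 2*(-3 + 9)*(-11 + (-3 + 9)))**2 = (-139 - 2*6*(-11 + 6))**2 = (-139 - 2*6*(-5))**2 = (-139 + 60)**2 = (-79)**2 = 6241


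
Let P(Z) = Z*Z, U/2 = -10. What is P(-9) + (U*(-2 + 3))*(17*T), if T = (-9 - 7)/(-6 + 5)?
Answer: -5359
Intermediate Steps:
U = -20 (U = 2*(-10) = -20)
T = 16 (T = -16/(-1) = -16*(-1) = 16)
P(Z) = Z²
P(-9) + (U*(-2 + 3))*(17*T) = (-9)² + (-20*(-2 + 3))*(17*16) = 81 - 20*1*272 = 81 - 20*272 = 81 - 5440 = -5359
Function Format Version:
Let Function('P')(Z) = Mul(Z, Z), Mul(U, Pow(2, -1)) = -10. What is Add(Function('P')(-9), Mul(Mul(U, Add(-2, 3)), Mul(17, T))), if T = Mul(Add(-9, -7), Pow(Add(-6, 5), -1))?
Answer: -5359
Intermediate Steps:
U = -20 (U = Mul(2, -10) = -20)
T = 16 (T = Mul(-16, Pow(-1, -1)) = Mul(-16, -1) = 16)
Function('P')(Z) = Pow(Z, 2)
Add(Function('P')(-9), Mul(Mul(U, Add(-2, 3)), Mul(17, T))) = Add(Pow(-9, 2), Mul(Mul(-20, Add(-2, 3)), Mul(17, 16))) = Add(81, Mul(Mul(-20, 1), 272)) = Add(81, Mul(-20, 272)) = Add(81, -5440) = -5359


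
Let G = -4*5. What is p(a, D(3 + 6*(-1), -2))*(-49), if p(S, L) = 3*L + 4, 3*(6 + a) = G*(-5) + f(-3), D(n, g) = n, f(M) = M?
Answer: 245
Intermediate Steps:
G = -20
a = 79/3 (a = -6 + (-20*(-5) - 3)/3 = -6 + (100 - 3)/3 = -6 + (⅓)*97 = -6 + 97/3 = 79/3 ≈ 26.333)
p(S, L) = 4 + 3*L
p(a, D(3 + 6*(-1), -2))*(-49) = (4 + 3*(3 + 6*(-1)))*(-49) = (4 + 3*(3 - 6))*(-49) = (4 + 3*(-3))*(-49) = (4 - 9)*(-49) = -5*(-49) = 245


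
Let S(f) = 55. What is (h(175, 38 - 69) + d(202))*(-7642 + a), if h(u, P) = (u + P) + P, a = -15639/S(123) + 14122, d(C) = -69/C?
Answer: 7754698077/11110 ≈ 6.9799e+5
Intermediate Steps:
a = 761071/55 (a = -15639/55 + 14122 = 761071/55 ≈ 13838.)
h(u, P) = u + 2*P (h(u, P) = (P + u) + P = u + 2*P)
(h(175, 38 - 69) + d(202))*(-7642 + a) = ((175 + 2*(38 - 69)) - 69/202)*(-7642 + 761071/55) = ((175 + 2*(-31)) - 69*1/202)*(340761/55) = ((175 - 62) - 69/202)*(340761/55) = (113 - 69/202)*(340761/55) = (22757/202)*(340761/55) = 7754698077/11110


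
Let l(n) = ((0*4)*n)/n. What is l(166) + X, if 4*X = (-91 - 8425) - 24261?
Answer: -32777/4 ≈ -8194.3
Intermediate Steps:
X = -32777/4 (X = ((-91 - 8425) - 24261)/4 = (-8516 - 24261)/4 = (¼)*(-32777) = -32777/4 ≈ -8194.3)
l(n) = 0 (l(n) = (0*n)/n = 0/n = 0)
l(166) + X = 0 - 32777/4 = -32777/4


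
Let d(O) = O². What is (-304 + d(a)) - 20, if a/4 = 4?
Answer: -68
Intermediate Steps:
a = 16 (a = 4*4 = 16)
(-304 + d(a)) - 20 = (-304 + 16²) - 20 = (-304 + 256) - 20 = -48 - 20 = -68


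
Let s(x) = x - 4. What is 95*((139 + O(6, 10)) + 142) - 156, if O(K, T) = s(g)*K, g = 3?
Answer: 25969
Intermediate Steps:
s(x) = -4 + x
O(K, T) = -K (O(K, T) = (-4 + 3)*K = -K)
95*((139 + O(6, 10)) + 142) - 156 = 95*((139 - 1*6) + 142) - 156 = 95*((139 - 6) + 142) - 156 = 95*(133 + 142) - 156 = 95*275 - 156 = 26125 - 156 = 25969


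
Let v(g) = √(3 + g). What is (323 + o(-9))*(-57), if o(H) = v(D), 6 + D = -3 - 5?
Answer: -18411 - 57*I*√11 ≈ -18411.0 - 189.05*I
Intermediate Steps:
D = -14 (D = -6 + (-3 - 5) = -6 - 8 = -14)
o(H) = I*√11 (o(H) = √(3 - 14) = √(-11) = I*√11)
(323 + o(-9))*(-57) = (323 + I*√11)*(-57) = -18411 - 57*I*√11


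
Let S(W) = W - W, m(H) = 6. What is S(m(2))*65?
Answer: 0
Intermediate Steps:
S(W) = 0
S(m(2))*65 = 0*65 = 0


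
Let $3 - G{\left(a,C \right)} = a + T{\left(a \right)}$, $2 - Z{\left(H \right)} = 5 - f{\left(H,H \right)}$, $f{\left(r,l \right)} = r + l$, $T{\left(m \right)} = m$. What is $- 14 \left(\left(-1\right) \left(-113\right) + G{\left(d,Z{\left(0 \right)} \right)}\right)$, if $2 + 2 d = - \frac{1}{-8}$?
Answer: $- \frac{6601}{4} \approx -1650.3$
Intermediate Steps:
$f{\left(r,l \right)} = l + r$
$Z{\left(H \right)} = -3 + 2 H$ ($Z{\left(H \right)} = 2 - \left(5 - \left(H + H\right)\right) = 2 - \left(5 - 2 H\right) = 2 + \left(-5 + 2 H\right) = -3 + 2 H$)
$d = - \frac{15}{16}$ ($d = -1 + \frac{\left(-1\right) \frac{1}{-8}}{2} = -1 + \frac{\left(-1\right) \left(- \frac{1}{8}\right)}{2} = -1 + \frac{1}{2} \cdot \frac{1}{8} = -1 + \frac{1}{16} = - \frac{15}{16} \approx -0.9375$)
$G{\left(a,C \right)} = 3 - 2 a$ ($G{\left(a,C \right)} = 3 - \left(a + a\right) = 3 - 2 a$)
$- 14 \left(\left(-1\right) \left(-113\right) + G{\left(d,Z{\left(0 \right)} \right)}\right) = - 14 \left(\left(-1\right) \left(-113\right) + \left(3 - - \frac{15}{8}\right)\right) = - 14 \left(113 + \left(3 + \frac{15}{8}\right)\right) = - 14 \left(113 + \frac{39}{8}\right) = \left(-14\right) \frac{943}{8} = - \frac{6601}{4}$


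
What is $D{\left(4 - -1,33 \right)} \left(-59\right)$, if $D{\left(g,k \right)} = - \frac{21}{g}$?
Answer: $\frac{1239}{5} \approx 247.8$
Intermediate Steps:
$D{\left(4 - -1,33 \right)} \left(-59\right) = - \frac{21}{4 - -1} \left(-59\right) = - \frac{21}{4 + 1} \left(-59\right) = - \frac{21}{5} \left(-59\right) = \left(-21\right) \frac{1}{5} \left(-59\right) = \left(- \frac{21}{5}\right) \left(-59\right) = \frac{1239}{5}$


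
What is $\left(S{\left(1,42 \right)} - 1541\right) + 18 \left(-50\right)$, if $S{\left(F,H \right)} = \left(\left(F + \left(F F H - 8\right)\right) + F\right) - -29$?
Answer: $-2376$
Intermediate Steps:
$S{\left(F,H \right)} = 21 + 2 F + H F^{2}$ ($S{\left(F,H \right)} = \left(\left(F + \left(F^{2} H - 8\right)\right) + F\right) + 29 = \left(\left(F + \left(H F^{2} - 8\right)\right) + F\right) + 29 = \left(\left(F + \left(-8 + H F^{2}\right)\right) + F\right) + 29 = \left(\left(-8 + F + H F^{2}\right) + F\right) + 29 = \left(-8 + 2 F + H F^{2}\right) + 29 = 21 + 2 F + H F^{2}$)
$\left(S{\left(1,42 \right)} - 1541\right) + 18 \left(-50\right) = \left(\left(21 + 2 \cdot 1 + 42 \cdot 1^{2}\right) - 1541\right) + 18 \left(-50\right) = \left(\left(21 + 2 + 42 \cdot 1\right) - 1541\right) - 900 = \left(\left(21 + 2 + 42\right) - 1541\right) - 900 = \left(65 - 1541\right) - 900 = -1476 - 900 = -2376$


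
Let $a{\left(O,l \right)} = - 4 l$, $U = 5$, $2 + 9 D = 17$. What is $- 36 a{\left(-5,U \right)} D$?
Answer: $1200$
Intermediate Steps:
$D = \frac{5}{3}$ ($D = - \frac{2}{9} + \frac{1}{9} \cdot 17 = - \frac{2}{9} + \frac{17}{9} = \frac{5}{3} \approx 1.6667$)
$- 36 a{\left(-5,U \right)} D = - 36 \left(\left(-4\right) 5\right) \frac{5}{3} = \left(-36\right) \left(-20\right) \frac{5}{3} = 720 \cdot \frac{5}{3} = 1200$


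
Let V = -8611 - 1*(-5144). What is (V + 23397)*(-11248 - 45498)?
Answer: -1130947780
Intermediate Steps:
V = -3467 (V = -8611 + 5144 = -3467)
(V + 23397)*(-11248 - 45498) = (-3467 + 23397)*(-11248 - 45498) = 19930*(-56746) = -1130947780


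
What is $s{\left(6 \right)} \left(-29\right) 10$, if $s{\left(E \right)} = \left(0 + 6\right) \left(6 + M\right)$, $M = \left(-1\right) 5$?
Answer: $-1740$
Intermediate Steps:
$M = -5$
$s{\left(E \right)} = 6$ ($s{\left(E \right)} = \left(0 + 6\right) \left(6 - 5\right) = 6 \cdot 1 = 6$)
$s{\left(6 \right)} \left(-29\right) 10 = 6 \left(-29\right) 10 = \left(-174\right) 10 = -1740$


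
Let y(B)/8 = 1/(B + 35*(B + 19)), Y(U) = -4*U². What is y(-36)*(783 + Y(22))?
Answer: 9224/631 ≈ 14.618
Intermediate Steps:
y(B) = 8/(665 + 36*B) (y(B) = 8/(B + 35*(B + 19)) = 8/(B + 35*(19 + B)) = 8/(B + (665 + 35*B)) = 8/(665 + 36*B))
y(-36)*(783 + Y(22)) = (8/(665 + 36*(-36)))*(783 - 4*22²) = (8/(665 - 1296))*(783 - 4*484) = (8/(-631))*(783 - 1936) = (8*(-1/631))*(-1153) = -8/631*(-1153) = 9224/631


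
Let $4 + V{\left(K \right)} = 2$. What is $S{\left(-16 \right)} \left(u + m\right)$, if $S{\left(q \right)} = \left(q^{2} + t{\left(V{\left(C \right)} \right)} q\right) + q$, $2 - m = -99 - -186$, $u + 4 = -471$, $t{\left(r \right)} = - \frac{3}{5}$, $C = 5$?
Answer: $-139776$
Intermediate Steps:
$V{\left(K \right)} = -2$ ($V{\left(K \right)} = -4 + 2 = -2$)
$t{\left(r \right)} = - \frac{3}{5}$ ($t{\left(r \right)} = \left(-3\right) \frac{1}{5} = - \frac{3}{5}$)
$u = -475$ ($u = -4 - 471 = -475$)
$m = -85$ ($m = 2 - \left(-99 - -186\right) = 2 - \left(-99 + 186\right) = 2 - 87 = -85$)
$S{\left(q \right)} = q^{2} + \frac{2 q}{5}$ ($S{\left(q \right)} = \left(q^{2} - \frac{3 q}{5}\right) + q = q^{2} + \frac{2 q}{5}$)
$S{\left(-16 \right)} \left(u + m\right) = \frac{1}{5} \left(-16\right) \left(2 + 5 \left(-16\right)\right) \left(-475 - 85\right) = \frac{1}{5} \left(-16\right) \left(2 - 80\right) \left(-560\right) = \frac{1}{5} \left(-16\right) \left(-78\right) \left(-560\right) = \frac{1248}{5} \left(-560\right) = -139776$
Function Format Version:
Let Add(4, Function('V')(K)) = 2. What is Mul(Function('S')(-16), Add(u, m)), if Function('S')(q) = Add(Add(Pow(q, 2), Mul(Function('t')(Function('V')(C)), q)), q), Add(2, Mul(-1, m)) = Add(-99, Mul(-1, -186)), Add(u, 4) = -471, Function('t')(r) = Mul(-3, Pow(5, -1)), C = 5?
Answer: -139776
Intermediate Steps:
Function('V')(K) = -2 (Function('V')(K) = Add(-4, 2) = -2)
Function('t')(r) = Rational(-3, 5) (Function('t')(r) = Mul(-3, Rational(1, 5)) = Rational(-3, 5))
u = -475 (u = Add(-4, -471) = -475)
m = -85 (m = Add(2, Mul(-1, Add(-99, Mul(-1, -186)))) = Add(2, Mul(-1, Add(-99, 186))) = Add(2, Mul(-1, 87)) = Add(2, -87) = -85)
Function('S')(q) = Add(Pow(q, 2), Mul(Rational(2, 5), q)) (Function('S')(q) = Add(Add(Pow(q, 2), Mul(Rational(-3, 5), q)), q) = Add(Pow(q, 2), Mul(Rational(2, 5), q)))
Mul(Function('S')(-16), Add(u, m)) = Mul(Mul(Rational(1, 5), -16, Add(2, Mul(5, -16))), Add(-475, -85)) = Mul(Mul(Rational(1, 5), -16, Add(2, -80)), -560) = Mul(Mul(Rational(1, 5), -16, -78), -560) = Mul(Rational(1248, 5), -560) = -139776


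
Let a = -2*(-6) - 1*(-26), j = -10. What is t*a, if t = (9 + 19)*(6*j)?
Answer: -63840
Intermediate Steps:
a = 38 (a = 12 + 26 = 38)
t = -1680 (t = (9 + 19)*(6*(-10)) = 28*(-60) = -1680)
t*a = -1680*38 = -63840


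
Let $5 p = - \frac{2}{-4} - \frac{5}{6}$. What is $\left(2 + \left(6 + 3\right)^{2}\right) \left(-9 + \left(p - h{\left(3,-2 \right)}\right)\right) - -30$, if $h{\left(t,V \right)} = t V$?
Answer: $- \frac{3368}{15} \approx -224.53$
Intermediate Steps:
$p = - \frac{1}{15}$ ($p = \frac{- \frac{2}{-4} - \frac{5}{6}}{5} = \frac{\left(-2\right) \left(- \frac{1}{4}\right) - \frac{5}{6}}{5} = \frac{\frac{1}{2} - \frac{5}{6}}{5} = \frac{1}{5} \left(- \frac{1}{3}\right) = - \frac{1}{15} \approx -0.066667$)
$h{\left(t,V \right)} = V t$
$\left(2 + \left(6 + 3\right)^{2}\right) \left(-9 + \left(p - h{\left(3,-2 \right)}\right)\right) - -30 = \left(2 + \left(6 + 3\right)^{2}\right) \left(-9 - \left(\frac{1}{15} - 6\right)\right) - -30 = \left(2 + 9^{2}\right) \left(-9 - - \frac{89}{15}\right) + 30 = \left(2 + 81\right) \left(-9 + \left(- \frac{1}{15} + 6\right)\right) + 30 = 83 \left(-9 + \frac{89}{15}\right) + 30 = 83 \left(- \frac{46}{15}\right) + 30 = - \frac{3818}{15} + 30 = - \frac{3368}{15}$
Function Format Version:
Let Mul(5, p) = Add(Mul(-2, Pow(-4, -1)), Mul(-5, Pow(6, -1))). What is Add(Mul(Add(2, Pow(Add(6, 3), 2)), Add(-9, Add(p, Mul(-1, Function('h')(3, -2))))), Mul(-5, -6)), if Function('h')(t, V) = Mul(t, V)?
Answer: Rational(-3368, 15) ≈ -224.53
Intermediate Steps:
p = Rational(-1, 15) (p = Mul(Rational(1, 5), Add(Mul(-2, Pow(-4, -1)), Mul(-5, Pow(6, -1)))) = Mul(Rational(1, 5), Add(Mul(-2, Rational(-1, 4)), Mul(-5, Rational(1, 6)))) = Mul(Rational(1, 5), Add(Rational(1, 2), Rational(-5, 6))) = Mul(Rational(1, 5), Rational(-1, 3)) = Rational(-1, 15) ≈ -0.066667)
Function('h')(t, V) = Mul(V, t)
Add(Mul(Add(2, Pow(Add(6, 3), 2)), Add(-9, Add(p, Mul(-1, Function('h')(3, -2))))), Mul(-5, -6)) = Add(Mul(Add(2, Pow(Add(6, 3), 2)), Add(-9, Add(Rational(-1, 15), Mul(-1, Mul(-2, 3))))), Mul(-5, -6)) = Add(Mul(Add(2, Pow(9, 2)), Add(-9, Add(Rational(-1, 15), Mul(-1, -6)))), 30) = Add(Mul(Add(2, 81), Add(-9, Add(Rational(-1, 15), 6))), 30) = Add(Mul(83, Add(-9, Rational(89, 15))), 30) = Add(Mul(83, Rational(-46, 15)), 30) = Add(Rational(-3818, 15), 30) = Rational(-3368, 15)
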